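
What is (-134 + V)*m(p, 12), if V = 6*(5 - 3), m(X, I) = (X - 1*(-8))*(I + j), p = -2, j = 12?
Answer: -17568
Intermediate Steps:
m(X, I) = (8 + X)*(12 + I) (m(X, I) = (X - 1*(-8))*(I + 12) = (X + 8)*(12 + I) = (8 + X)*(12 + I))
V = 12 (V = 6*2 = 12)
(-134 + V)*m(p, 12) = (-134 + 12)*(96 + 8*12 + 12*(-2) + 12*(-2)) = -122*(96 + 96 - 24 - 24) = -122*144 = -17568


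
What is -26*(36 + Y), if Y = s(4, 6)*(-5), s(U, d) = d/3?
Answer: -676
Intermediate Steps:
s(U, d) = d/3 (s(U, d) = d*(⅓) = d/3)
Y = -10 (Y = ((⅓)*6)*(-5) = 2*(-5) = -10)
-26*(36 + Y) = -26*(36 - 10) = -26*26 = -676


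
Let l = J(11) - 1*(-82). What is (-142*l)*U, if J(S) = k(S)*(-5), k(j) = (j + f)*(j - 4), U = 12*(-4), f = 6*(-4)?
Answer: 3660192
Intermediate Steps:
f = -24
U = -48
k(j) = (-24 + j)*(-4 + j) (k(j) = (j - 24)*(j - 4) = (-24 + j)*(-4 + j))
J(S) = -480 - 5*S**2 + 140*S (J(S) = (96 + S**2 - 28*S)*(-5) = -480 - 5*S**2 + 140*S)
l = 537 (l = (-480 - 5*11**2 + 140*11) - 1*(-82) = (-480 - 5*121 + 1540) + 82 = (-480 - 605 + 1540) + 82 = 455 + 82 = 537)
(-142*l)*U = -142*537*(-48) = -76254*(-48) = 3660192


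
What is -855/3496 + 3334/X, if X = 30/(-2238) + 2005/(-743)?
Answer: -42511600871/34572680 ≈ -1229.6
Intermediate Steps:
X = -751580/277139 (X = 30*(-1/2238) + 2005*(-1/743) = -5/373 - 2005/743 = -751580/277139 ≈ -2.7119)
-855/3496 + 3334/X = -855/3496 + 3334/(-751580/277139) = -855*1/3496 + 3334*(-277139/751580) = -45/184 - 461990713/375790 = -42511600871/34572680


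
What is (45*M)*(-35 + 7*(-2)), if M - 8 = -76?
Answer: 149940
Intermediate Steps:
M = -68 (M = 8 - 76 = -68)
(45*M)*(-35 + 7*(-2)) = (45*(-68))*(-35 + 7*(-2)) = -3060*(-35 - 14) = -3060*(-49) = 149940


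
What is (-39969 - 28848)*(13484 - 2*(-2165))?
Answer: -1225906038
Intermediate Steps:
(-39969 - 28848)*(13484 - 2*(-2165)) = -68817*(13484 + 4330) = -68817*17814 = -1225906038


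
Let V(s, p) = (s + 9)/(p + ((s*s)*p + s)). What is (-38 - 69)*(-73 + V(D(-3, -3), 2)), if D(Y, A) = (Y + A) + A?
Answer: 7811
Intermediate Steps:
D(Y, A) = Y + 2*A (D(Y, A) = (A + Y) + A = Y + 2*A)
V(s, p) = (9 + s)/(p + s + p*s²) (V(s, p) = (9 + s)/(p + (s²*p + s)) = (9 + s)/(p + (p*s² + s)) = (9 + s)/(p + (s + p*s²)) = (9 + s)/(p + s + p*s²))
(-38 - 69)*(-73 + V(D(-3, -3), 2)) = (-38 - 69)*(-73 + (9 + (-3 + 2*(-3)))/(2 + (-3 + 2*(-3)) + 2*(-3 + 2*(-3))²)) = -107*(-73 + (9 + (-3 - 6))/(2 + (-3 - 6) + 2*(-3 - 6)²)) = -107*(-73 + (9 - 9)/(2 - 9 + 2*(-9)²)) = -107*(-73 + 0/(2 - 9 + 2*81)) = -107*(-73 + 0/(2 - 9 + 162)) = -107*(-73 + 0/155) = -107*(-73 + (1/155)*0) = -107*(-73 + 0) = -107*(-73) = 7811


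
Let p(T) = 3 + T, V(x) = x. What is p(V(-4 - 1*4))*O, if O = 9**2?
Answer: -405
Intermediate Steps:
O = 81
p(V(-4 - 1*4))*O = (3 + (-4 - 1*4))*81 = (3 + (-4 - 4))*81 = (3 - 8)*81 = -5*81 = -405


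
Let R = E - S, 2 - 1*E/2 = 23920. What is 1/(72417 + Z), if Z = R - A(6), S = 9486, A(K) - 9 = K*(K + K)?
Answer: 1/15014 ≈ 6.6604e-5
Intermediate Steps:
E = -47836 (E = 4 - 2*23920 = 4 - 47840 = -47836)
A(K) = 9 + 2*K² (A(K) = 9 + K*(K + K) = 9 + K*(2*K) = 9 + 2*K²)
R = -57322 (R = -47836 - 1*9486 = -47836 - 9486 = -57322)
Z = -57403 (Z = -57322 - (9 + 2*6²) = -57322 - (9 + 2*36) = -57322 - (9 + 72) = -57322 - 1*81 = -57322 - 81 = -57403)
1/(72417 + Z) = 1/(72417 - 57403) = 1/15014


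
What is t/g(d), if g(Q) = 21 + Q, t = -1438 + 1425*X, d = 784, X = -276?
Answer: -394738/805 ≈ -490.36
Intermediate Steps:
t = -394738 (t = -1438 + 1425*(-276) = -1438 - 393300 = -394738)
t/g(d) = -394738/(21 + 784) = -394738/805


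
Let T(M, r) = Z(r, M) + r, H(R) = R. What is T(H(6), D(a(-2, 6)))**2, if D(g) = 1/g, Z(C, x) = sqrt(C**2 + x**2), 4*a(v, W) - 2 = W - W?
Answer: 44 + 8*sqrt(10) ≈ 69.298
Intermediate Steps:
a(v, W) = 1/2 (a(v, W) = 1/2 + (W - W)/4 = 1/2 + (1/4)*0 = 1/2 + 0 = 1/2)
T(M, r) = r + sqrt(M**2 + r**2) (T(M, r) = sqrt(r**2 + M**2) + r = sqrt(M**2 + r**2) + r = r + sqrt(M**2 + r**2))
T(H(6), D(a(-2, 6)))**2 = (1/(1/2) + sqrt(6**2 + (1/(1/2))**2))**2 = (2 + sqrt(36 + 2**2))**2 = (2 + sqrt(36 + 4))**2 = (2 + sqrt(40))**2 = (2 + 2*sqrt(10))**2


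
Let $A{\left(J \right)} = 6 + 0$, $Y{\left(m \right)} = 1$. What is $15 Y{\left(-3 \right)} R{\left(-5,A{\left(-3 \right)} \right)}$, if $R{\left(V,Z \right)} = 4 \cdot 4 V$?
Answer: $-1200$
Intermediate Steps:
$A{\left(J \right)} = 6$
$R{\left(V,Z \right)} = 16 V$
$15 Y{\left(-3 \right)} R{\left(-5,A{\left(-3 \right)} \right)} = 15 \cdot 1 \cdot 16 \left(-5\right) = 15 \left(-80\right) = -1200$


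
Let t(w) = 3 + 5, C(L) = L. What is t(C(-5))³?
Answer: 512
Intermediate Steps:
t(w) = 8
t(C(-5))³ = 8³ = 512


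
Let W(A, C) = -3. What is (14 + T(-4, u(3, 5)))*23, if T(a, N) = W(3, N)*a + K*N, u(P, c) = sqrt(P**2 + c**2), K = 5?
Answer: 598 + 115*sqrt(34) ≈ 1268.6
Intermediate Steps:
T(a, N) = -3*a + 5*N
(14 + T(-4, u(3, 5)))*23 = (14 + (-3*(-4) + 5*sqrt(3**2 + 5**2)))*23 = (14 + (12 + 5*sqrt(9 + 25)))*23 = (14 + (12 + 5*sqrt(34)))*23 = (26 + 5*sqrt(34))*23 = 598 + 115*sqrt(34)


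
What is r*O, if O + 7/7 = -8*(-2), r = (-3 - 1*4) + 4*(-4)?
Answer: -345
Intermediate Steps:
r = -23 (r = (-3 - 4) - 16 = -7 - 16 = -23)
O = 15 (O = -1 - 8*(-2) = -1 + 16 = 15)
r*O = -23*15 = -345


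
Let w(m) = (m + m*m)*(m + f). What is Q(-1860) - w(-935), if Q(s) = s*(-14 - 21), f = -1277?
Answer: 1931782580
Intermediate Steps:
Q(s) = -35*s (Q(s) = s*(-35) = -35*s)
w(m) = (-1277 + m)*(m + m²) (w(m) = (m + m*m)*(m - 1277) = (m + m²)*(-1277 + m) = (-1277 + m)*(m + m²))
Q(-1860) - w(-935) = -35*(-1860) - (-935)*(-1277 + (-935)² - 1276*(-935)) = 65100 - (-935)*(-1277 + 874225 + 1193060) = 65100 - (-935)*2066008 = 65100 - 1*(-1931717480) = 65100 + 1931717480 = 1931782580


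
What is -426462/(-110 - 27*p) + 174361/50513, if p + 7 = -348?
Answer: -19889804531/478610675 ≈ -41.557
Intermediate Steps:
p = -355 (p = -7 - 348 = -355)
-426462/(-110 - 27*p) + 174361/50513 = -426462/(-110 - 27*(-355)) + 174361/50513 = -426462/(-110 + 9585) + 174361*(1/50513) = -426462/9475 + 174361/50513 = -19889804531/478610675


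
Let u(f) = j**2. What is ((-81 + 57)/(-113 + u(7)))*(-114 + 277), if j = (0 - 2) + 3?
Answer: 489/14 ≈ 34.929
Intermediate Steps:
j = 1 (j = -2 + 3 = 1)
u(f) = 1 (u(f) = 1**2 = 1)
((-81 + 57)/(-113 + u(7)))*(-114 + 277) = ((-81 + 57)/(-113 + 1))*(-114 + 277) = -24/(-112)*163 = -24*(-1/112)*163 = (3/14)*163 = 489/14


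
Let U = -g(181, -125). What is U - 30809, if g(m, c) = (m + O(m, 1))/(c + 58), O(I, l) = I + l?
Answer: -2063840/67 ≈ -30804.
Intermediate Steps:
g(m, c) = (1 + 2*m)/(58 + c) (g(m, c) = (m + (m + 1))/(c + 58) = (m + (1 + m))/(58 + c) = (1 + 2*m)/(58 + c))
U = 363/67 (U = -(1 + 2*181)/(58 - 125) = -(1 + 362)/(-67) = -(-1)*363/67 = -1*(-363/67) = 363/67 ≈ 5.4179)
U - 30809 = 363/67 - 30809 = -2063840/67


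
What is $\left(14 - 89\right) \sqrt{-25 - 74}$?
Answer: $- 225 i \sqrt{11} \approx - 746.24 i$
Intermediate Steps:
$\left(14 - 89\right) \sqrt{-25 - 74} = - 75 \sqrt{-99} = - 75 \cdot 3 i \sqrt{11} = - 225 i \sqrt{11}$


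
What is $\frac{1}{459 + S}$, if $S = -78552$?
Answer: $- \frac{1}{78093} \approx -1.2805 \cdot 10^{-5}$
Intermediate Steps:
$\frac{1}{459 + S} = \frac{1}{459 - 78552} = \frac{1}{-78093} = - \frac{1}{78093}$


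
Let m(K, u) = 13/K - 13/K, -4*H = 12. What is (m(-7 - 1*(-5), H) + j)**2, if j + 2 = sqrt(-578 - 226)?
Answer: 4*(1 - I*sqrt(201))**2 ≈ -800.0 - 113.42*I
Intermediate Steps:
H = -3 (H = -1/4*12 = -3)
m(K, u) = 0
j = -2 + 2*I*sqrt(201) (j = -2 + sqrt(-578 - 226) = -2 + sqrt(-804) = -2 + 2*I*sqrt(201) ≈ -2.0 + 28.355*I)
(m(-7 - 1*(-5), H) + j)**2 = (0 + (-2 + 2*I*sqrt(201)))**2 = (-2 + 2*I*sqrt(201))**2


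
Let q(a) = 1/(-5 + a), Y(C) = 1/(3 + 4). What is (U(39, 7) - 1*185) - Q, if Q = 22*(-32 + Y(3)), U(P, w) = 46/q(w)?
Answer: 4255/7 ≈ 607.86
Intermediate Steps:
Y(C) = ⅐ (Y(C) = 1/7 = ⅐)
U(P, w) = -230 + 46*w (U(P, w) = 46/(1/(-5 + w)) = 46*(-5 + w) = -230 + 46*w)
Q = -4906/7 (Q = 22*(-32 + ⅐) = 22*(-223/7) = -4906/7 ≈ -700.86)
(U(39, 7) - 1*185) - Q = ((-230 + 46*7) - 1*185) - 1*(-4906/7) = ((-230 + 322) - 185) + 4906/7 = (92 - 185) + 4906/7 = -93 + 4906/7 = 4255/7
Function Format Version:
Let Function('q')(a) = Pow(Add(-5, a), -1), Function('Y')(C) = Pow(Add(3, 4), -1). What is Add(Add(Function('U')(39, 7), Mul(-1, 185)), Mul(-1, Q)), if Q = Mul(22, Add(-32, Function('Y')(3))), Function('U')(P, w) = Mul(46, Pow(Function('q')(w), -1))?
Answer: Rational(4255, 7) ≈ 607.86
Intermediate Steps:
Function('Y')(C) = Rational(1, 7) (Function('Y')(C) = Pow(7, -1) = Rational(1, 7))
Function('U')(P, w) = Add(-230, Mul(46, w)) (Function('U')(P, w) = Mul(46, Pow(Pow(Add(-5, w), -1), -1)) = Mul(46, Add(-5, w)) = Add(-230, Mul(46, w)))
Q = Rational(-4906, 7) (Q = Mul(22, Add(-32, Rational(1, 7))) = Mul(22, Rational(-223, 7)) = Rational(-4906, 7) ≈ -700.86)
Add(Add(Function('U')(39, 7), Mul(-1, 185)), Mul(-1, Q)) = Add(Add(Add(-230, Mul(46, 7)), Mul(-1, 185)), Mul(-1, Rational(-4906, 7))) = Add(Add(Add(-230, 322), -185), Rational(4906, 7)) = Add(Add(92, -185), Rational(4906, 7)) = Add(-93, Rational(4906, 7)) = Rational(4255, 7)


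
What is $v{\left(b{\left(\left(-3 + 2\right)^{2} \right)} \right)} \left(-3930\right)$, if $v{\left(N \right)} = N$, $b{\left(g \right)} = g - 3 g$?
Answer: $7860$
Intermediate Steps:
$b{\left(g \right)} = - 2 g$
$v{\left(b{\left(\left(-3 + 2\right)^{2} \right)} \right)} \left(-3930\right) = - 2 \left(-3 + 2\right)^{2} \left(-3930\right) = - 2 \left(-1\right)^{2} \left(-3930\right) = \left(-2\right) 1 \left(-3930\right) = \left(-2\right) \left(-3930\right) = 7860$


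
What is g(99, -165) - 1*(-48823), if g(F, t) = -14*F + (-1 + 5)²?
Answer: 47453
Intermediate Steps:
g(F, t) = 16 - 14*F (g(F, t) = -14*F + 4² = -14*F + 16 = 16 - 14*F)
g(99, -165) - 1*(-48823) = (16 - 14*99) - 1*(-48823) = (16 - 1386) + 48823 = -1370 + 48823 = 47453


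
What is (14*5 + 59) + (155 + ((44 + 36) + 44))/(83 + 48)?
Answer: 17178/131 ≈ 131.13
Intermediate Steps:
(14*5 + 59) + (155 + ((44 + 36) + 44))/(83 + 48) = (70 + 59) + (155 + (80 + 44))/131 = 129 + (155 + 124)*(1/131) = 129 + 279*(1/131) = 129 + 279/131 = 17178/131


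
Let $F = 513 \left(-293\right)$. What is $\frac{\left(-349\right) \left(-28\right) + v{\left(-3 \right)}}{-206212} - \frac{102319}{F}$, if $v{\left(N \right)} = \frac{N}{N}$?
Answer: $\frac{19630435771}{30995519508} \approx 0.63333$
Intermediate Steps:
$v{\left(N \right)} = 1$
$F = -150309$
$\frac{\left(-349\right) \left(-28\right) + v{\left(-3 \right)}}{-206212} - \frac{102319}{F} = \frac{\left(-349\right) \left(-28\right) + 1}{-206212} - \frac{102319}{-150309} = \left(9772 + 1\right) \left(- \frac{1}{206212}\right) - - \frac{102319}{150309} = 9773 \left(- \frac{1}{206212}\right) + \frac{102319}{150309} = - \frac{9773}{206212} + \frac{102319}{150309} = \frac{19630435771}{30995519508}$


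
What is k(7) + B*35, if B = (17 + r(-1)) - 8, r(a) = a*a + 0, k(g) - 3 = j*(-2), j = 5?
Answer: 343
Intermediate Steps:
k(g) = -7 (k(g) = 3 + 5*(-2) = 3 - 10 = -7)
r(a) = a² (r(a) = a² + 0 = a²)
B = 10 (B = (17 + (-1)²) - 8 = (17 + 1) - 8 = 18 - 8 = 10)
k(7) + B*35 = -7 + 10*35 = -7 + 350 = 343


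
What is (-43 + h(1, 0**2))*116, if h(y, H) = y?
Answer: -4872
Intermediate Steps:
(-43 + h(1, 0**2))*116 = (-43 + 1)*116 = -42*116 = -4872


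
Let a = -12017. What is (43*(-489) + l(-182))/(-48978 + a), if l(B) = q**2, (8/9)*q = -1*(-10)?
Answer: 334407/975920 ≈ 0.34266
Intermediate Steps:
q = 45/4 (q = 9*(-1*(-10))/8 = (9/8)*10 = 45/4 ≈ 11.250)
l(B) = 2025/16 (l(B) = (45/4)**2 = 2025/16)
(43*(-489) + l(-182))/(-48978 + a) = (43*(-489) + 2025/16)/(-48978 - 12017) = (-21027 + 2025/16)/(-60995) = -334407/16*(-1/60995) = 334407/975920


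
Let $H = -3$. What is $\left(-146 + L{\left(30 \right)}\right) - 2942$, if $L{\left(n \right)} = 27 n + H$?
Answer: $-2281$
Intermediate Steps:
$L{\left(n \right)} = -3 + 27 n$ ($L{\left(n \right)} = 27 n - 3 = -3 + 27 n$)
$\left(-146 + L{\left(30 \right)}\right) - 2942 = \left(-146 + \left(-3 + 27 \cdot 30\right)\right) - 2942 = \left(-146 + \left(-3 + 810\right)\right) - 2942 = \left(-146 + 807\right) - 2942 = 661 - 2942 = -2281$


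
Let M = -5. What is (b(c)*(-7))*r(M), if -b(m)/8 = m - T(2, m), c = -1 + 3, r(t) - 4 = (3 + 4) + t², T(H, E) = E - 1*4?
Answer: 8064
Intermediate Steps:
T(H, E) = -4 + E (T(H, E) = E - 4 = -4 + E)
r(t) = 11 + t² (r(t) = 4 + ((3 + 4) + t²) = 4 + (7 + t²) = 11 + t²)
c = 2
b(m) = -32 (b(m) = -8*(m - (-4 + m)) = -8*(m + (4 - m)) = -8*4 = -32)
(b(c)*(-7))*r(M) = (-32*(-7))*(11 + (-5)²) = 224*(11 + 25) = 224*36 = 8064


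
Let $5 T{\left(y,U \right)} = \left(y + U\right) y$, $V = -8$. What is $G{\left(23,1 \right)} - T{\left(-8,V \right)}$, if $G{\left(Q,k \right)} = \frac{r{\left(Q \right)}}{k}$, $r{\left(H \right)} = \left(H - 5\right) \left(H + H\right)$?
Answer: $\frac{4012}{5} \approx 802.4$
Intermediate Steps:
$r{\left(H \right)} = 2 H \left(-5 + H\right)$ ($r{\left(H \right)} = \left(-5 + H\right) 2 H = 2 H \left(-5 + H\right)$)
$G{\left(Q,k \right)} = \frac{2 Q \left(-5 + Q\right)}{k}$
$T{\left(y,U \right)} = \frac{y \left(U + y\right)}{5}$ ($T{\left(y,U \right)} = \frac{\left(y + U\right) y}{5} = \frac{\left(U + y\right) y}{5} = \frac{y \left(U + y\right)}{5}$)
$G{\left(23,1 \right)} - T{\left(-8,V \right)} = 2 \cdot 23 \cdot 1^{-1} \left(-5 + 23\right) - \frac{1}{5} \left(-8\right) \left(-8 - 8\right) = 2 \cdot 23 \cdot 1 \cdot 18 - \frac{1}{5} \left(-8\right) \left(-16\right) = 828 - \frac{128}{5} = \frac{4012}{5}$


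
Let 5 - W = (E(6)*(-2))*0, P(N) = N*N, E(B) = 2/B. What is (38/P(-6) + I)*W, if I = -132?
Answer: -11785/18 ≈ -654.72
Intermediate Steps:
P(N) = N**2
W = 5 (W = 5 - (2/6)*(-2)*0 = 5 - (2*(1/6))*(-2)*0 = 5 - (1/3)*(-2)*0 = 5 - (-2)*0/3 = 5 - 1*0 = 5 + 0 = 5)
(38/P(-6) + I)*W = (38/((-6)**2) - 132)*5 = (38/36 - 132)*5 = (38*(1/36) - 132)*5 = (19/18 - 132)*5 = -2357/18*5 = -11785/18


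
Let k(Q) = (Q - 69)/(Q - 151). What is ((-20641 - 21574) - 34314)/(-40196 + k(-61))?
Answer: 8112074/4260711 ≈ 1.9039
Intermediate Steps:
k(Q) = (-69 + Q)/(-151 + Q)
((-20641 - 21574) - 34314)/(-40196 + k(-61)) = ((-20641 - 21574) - 34314)/(-40196 + (-69 - 61)/(-151 - 61)) = (-42215 - 34314)/(-40196 - 130/(-212)) = -76529/(-40196 - 1/212*(-130)) = -76529/(-40196 + 65/106) = -76529/(-4260711/106) = -76529*(-106/4260711) = 8112074/4260711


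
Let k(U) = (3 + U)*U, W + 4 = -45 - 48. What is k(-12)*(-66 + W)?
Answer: -17604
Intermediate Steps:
W = -97 (W = -4 + (-45 - 48) = -4 - 93 = -97)
k(U) = U*(3 + U)
k(-12)*(-66 + W) = (-12*(3 - 12))*(-66 - 97) = -12*(-9)*(-163) = 108*(-163) = -17604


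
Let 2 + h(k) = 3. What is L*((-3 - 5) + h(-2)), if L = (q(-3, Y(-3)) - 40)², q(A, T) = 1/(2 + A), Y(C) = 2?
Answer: -11767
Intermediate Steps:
h(k) = 1 (h(k) = -2 + 3 = 1)
L = 1681 (L = (1/(2 - 3) - 40)² = (1/(-1) - 40)² = (-1 - 40)² = (-41)² = 1681)
L*((-3 - 5) + h(-2)) = 1681*((-3 - 5) + 1) = 1681*(-8 + 1) = 1681*(-7) = -11767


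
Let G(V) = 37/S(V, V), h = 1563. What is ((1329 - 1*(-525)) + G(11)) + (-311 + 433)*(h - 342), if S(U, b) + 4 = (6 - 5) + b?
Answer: 1206565/8 ≈ 1.5082e+5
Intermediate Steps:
S(U, b) = -3 + b (S(U, b) = -4 + ((6 - 5) + b) = -4 + (1 + b) = -3 + b)
G(V) = 37/(-3 + V)
((1329 - 1*(-525)) + G(11)) + (-311 + 433)*(h - 342) = ((1329 - 1*(-525)) + 37/(-3 + 11)) + (-311 + 433)*(1563 - 342) = ((1329 + 525) + 37/8) + 122*1221 = (1854 + 37*(⅛)) + 148962 = (1854 + 37/8) + 148962 = 14869/8 + 148962 = 1206565/8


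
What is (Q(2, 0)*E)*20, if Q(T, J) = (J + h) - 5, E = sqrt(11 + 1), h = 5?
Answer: 0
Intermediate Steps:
E = 2*sqrt(3) (E = sqrt(12) = 2*sqrt(3) ≈ 3.4641)
Q(T, J) = J (Q(T, J) = (J + 5) - 5 = (5 + J) - 5 = J)
(Q(2, 0)*E)*20 = (0*(2*sqrt(3)))*20 = 0*20 = 0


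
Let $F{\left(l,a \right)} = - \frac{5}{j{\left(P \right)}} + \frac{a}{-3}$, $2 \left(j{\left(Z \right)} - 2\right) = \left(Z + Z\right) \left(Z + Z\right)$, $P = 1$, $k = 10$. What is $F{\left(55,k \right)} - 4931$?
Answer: $- \frac{59227}{12} \approx -4935.6$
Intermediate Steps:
$j{\left(Z \right)} = 2 + 2 Z^{2}$ ($j{\left(Z \right)} = 2 + \frac{\left(Z + Z\right) \left(Z + Z\right)}{2} = 2 + \frac{2 Z 2 Z}{2} = 2 + \frac{4 Z^{2}}{2} = 2 + 2 Z^{2}$)
$F{\left(l,a \right)} = - \frac{5}{4} - \frac{a}{3}$ ($F{\left(l,a \right)} = - \frac{5}{2 + 2 \cdot 1^{2}} + \frac{a}{-3} = - \frac{5}{2 + 2 \cdot 1} + a \left(- \frac{1}{3}\right) = - \frac{5}{2 + 2} - \frac{a}{3} = - \frac{5}{4} - \frac{a}{3}$)
$F{\left(55,k \right)} - 4931 = \left(- \frac{5}{4} - \frac{10}{3}\right) - 4931 = - \frac{55}{12} - 4931 = - \frac{59227}{12}$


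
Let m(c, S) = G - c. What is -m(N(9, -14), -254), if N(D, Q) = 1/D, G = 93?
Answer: -836/9 ≈ -92.889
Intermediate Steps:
m(c, S) = 93 - c
-m(N(9, -14), -254) = -(93 - 1/9) = -(93 - 1*⅑) = -(93 - ⅑) = -1*836/9 = -836/9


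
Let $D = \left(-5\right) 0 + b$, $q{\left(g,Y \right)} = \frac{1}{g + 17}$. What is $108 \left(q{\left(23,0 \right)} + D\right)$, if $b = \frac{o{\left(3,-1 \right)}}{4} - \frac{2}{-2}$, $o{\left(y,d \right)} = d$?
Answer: $\frac{837}{10} \approx 83.7$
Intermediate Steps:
$q{\left(g,Y \right)} = \frac{1}{17 + g}$
$b = \frac{3}{4}$ ($b = - \frac{1}{4} - \frac{2}{-2} = \left(-1\right) \frac{1}{4} - -1 = - \frac{1}{4} + 1 = \frac{3}{4} \approx 0.75$)
$D = \frac{3}{4}$ ($D = \left(-5\right) 0 + \frac{3}{4} = 0 + \frac{3}{4} = \frac{3}{4} \approx 0.75$)
$108 \left(q{\left(23,0 \right)} + D\right) = 108 \left(\frac{1}{17 + 23} + \frac{3}{4}\right) = 108 \left(\frac{1}{40} + \frac{3}{4}\right) = 108 \cdot \frac{31}{40} = \frac{837}{10}$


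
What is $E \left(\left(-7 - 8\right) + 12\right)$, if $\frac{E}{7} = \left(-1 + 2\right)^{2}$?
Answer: $-21$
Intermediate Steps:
$E = 7$ ($E = 7 \left(-1 + 2\right)^{2} = 7 \cdot 1^{2} = 7 \cdot 1 = 7$)
$E \left(\left(-7 - 8\right) + 12\right) = 7 \left(\left(-7 - 8\right) + 12\right) = 7 \left(-15 + 12\right) = 7 \left(-3\right) = -21$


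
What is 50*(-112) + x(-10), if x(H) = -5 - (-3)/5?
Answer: -28022/5 ≈ -5604.4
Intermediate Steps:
x(H) = -22/5 (x(H) = -5 - (-3)/5 = -5 - 1*(-3/5) = -5 + 3/5 = -22/5)
50*(-112) + x(-10) = 50*(-112) - 22/5 = -5600 - 22/5 = -28022/5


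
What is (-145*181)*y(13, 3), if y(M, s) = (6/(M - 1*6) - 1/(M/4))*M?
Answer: -1312250/7 ≈ -1.8746e+5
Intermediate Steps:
y(M, s) = M*(-4/M + 6/(-6 + M)) (y(M, s) = (6/(M - 6) - 1/(M*(1/4)))*M = (6/(-6 + M) - 1/(M/4))*M = (6/(-6 + M) - 4/M)*M = (-4/M + 6/(-6 + M))*M = M*(-4/M + 6/(-6 + M)))
(-145*181)*y(13, 3) = (-145*181)*(2*(12 + 13)/(-6 + 13)) = -52490*25/7 = -26245*50/7 = -1312250/7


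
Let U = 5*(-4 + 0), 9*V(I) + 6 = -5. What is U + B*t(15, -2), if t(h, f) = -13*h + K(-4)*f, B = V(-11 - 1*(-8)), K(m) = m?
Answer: 1877/9 ≈ 208.56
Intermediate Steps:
V(I) = -11/9 (V(I) = -2/3 + (1/9)*(-5) = -2/3 - 5/9 = -11/9)
B = -11/9 ≈ -1.2222
U = -20 (U = 5*(-4) = -20)
t(h, f) = -13*h - 4*f
U + B*t(15, -2) = -20 - 11*(-13*15 - 4*(-2))/9 = -20 - 11*(-195 + 8)/9 = -20 - 11/9*(-187) = -20 + 2057/9 = 1877/9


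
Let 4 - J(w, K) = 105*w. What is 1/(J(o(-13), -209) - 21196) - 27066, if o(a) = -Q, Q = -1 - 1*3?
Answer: -584950393/21612 ≈ -27066.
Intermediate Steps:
Q = -4 (Q = -1 - 3 = -4)
o(a) = 4 (o(a) = -1*(-4) = 4)
J(w, K) = 4 - 105*w
1/(J(o(-13), -209) - 21196) - 27066 = 1/((4 - 105*4) - 21196) - 27066 = 1/((4 - 420) - 21196) - 27066 = 1/(-416 - 21196) - 27066 = 1/(-21612) - 27066 = -1/21612 - 27066 = -584950393/21612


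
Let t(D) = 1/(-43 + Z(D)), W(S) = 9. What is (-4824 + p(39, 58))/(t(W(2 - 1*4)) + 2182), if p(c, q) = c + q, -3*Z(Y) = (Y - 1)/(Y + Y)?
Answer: -5506955/2542003 ≈ -2.1664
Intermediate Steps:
Z(Y) = -(-1 + Y)/(6*Y) (Z(Y) = -(Y - 1)/(3*(Y + Y)) = -(-1 + Y)/(3*(2*Y)) = -(-1 + Y)*1/(2*Y)/3 = -(-1 + Y)/(6*Y))
t(D) = 1/(-43 + (1 - D)/(6*D))
(-4824 + p(39, 58))/(t(W(2 - 1*4)) + 2182) = (-4824 + (39 + 58))/(-6*9/(-1 + 259*9) + 2182) = (-4824 + 97)/(-6*9/(-1 + 2331) + 2182) = -4727/(-6*9/2330 + 2182) = -4727/(-6*9*1/2330 + 2182) = -4727/(-27/1165 + 2182) = -4727/2542003/1165 = -4727*1165/2542003 = -5506955/2542003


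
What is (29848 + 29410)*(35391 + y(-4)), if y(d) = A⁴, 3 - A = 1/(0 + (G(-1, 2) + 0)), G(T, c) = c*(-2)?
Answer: 269287818253/128 ≈ 2.1038e+9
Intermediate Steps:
G(T, c) = -2*c
A = 13/4 (A = 3 - 1/(0 + (-2*2 + 0)) = 3 - 1/(0 + (-4 + 0)) = 3 - 1/(0 - 4) = 3 - 1/(-4) = 3 - 1*(-¼) = 3 + ¼ = 13/4 ≈ 3.2500)
y(d) = 28561/256 (y(d) = (13/4)⁴ = 28561/256)
(29848 + 29410)*(35391 + y(-4)) = (29848 + 29410)*(35391 + 28561/256) = 59258*(9088657/256) = 269287818253/128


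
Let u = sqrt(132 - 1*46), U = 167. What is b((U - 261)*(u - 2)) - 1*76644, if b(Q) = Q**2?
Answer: 718596 - 35344*sqrt(86) ≈ 3.9083e+5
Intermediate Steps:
u = sqrt(86) (u = sqrt(132 - 46) = sqrt(86) ≈ 9.2736)
b((U - 261)*(u - 2)) - 1*76644 = ((167 - 261)*(sqrt(86) - 2))**2 - 1*76644 = (-94*(-2 + sqrt(86)))**2 - 76644 = (188 - 94*sqrt(86))**2 - 76644 = -76644 + (188 - 94*sqrt(86))**2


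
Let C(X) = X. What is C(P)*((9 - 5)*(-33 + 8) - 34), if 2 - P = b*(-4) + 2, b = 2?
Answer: -1072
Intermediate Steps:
P = 8 (P = 2 - (2*(-4) + 2) = 2 - (-8 + 2) = 2 - 1*(-6) = 2 + 6 = 8)
C(P)*((9 - 5)*(-33 + 8) - 34) = 8*((9 - 5)*(-33 + 8) - 34) = 8*(4*(-25) - 34) = 8*(-100 - 34) = 8*(-134) = -1072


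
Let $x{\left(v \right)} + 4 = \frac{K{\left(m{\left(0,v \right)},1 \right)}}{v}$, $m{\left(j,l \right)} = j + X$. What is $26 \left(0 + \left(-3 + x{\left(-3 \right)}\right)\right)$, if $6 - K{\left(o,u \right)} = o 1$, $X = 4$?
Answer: $- \frac{598}{3} \approx -199.33$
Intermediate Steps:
$m{\left(j,l \right)} = 4 + j$ ($m{\left(j,l \right)} = j + 4 = 4 + j$)
$K{\left(o,u \right)} = 6 - o$ ($K{\left(o,u \right)} = 6 - o 1 = 6 - o$)
$x{\left(v \right)} = -4 + \frac{2}{v}$ ($x{\left(v \right)} = -4 + \frac{6 - \left(4 + 0\right)}{v} = -4 + \frac{6 - 4}{v} = -4 + \frac{2}{v}$)
$26 \left(0 + \left(-3 + x{\left(-3 \right)}\right)\right) = 26 \left(0 - \left(7 + \frac{2}{3}\right)\right) = 26 \left(0 + \left(-3 + \left(-4 + 2 \left(- \frac{1}{3}\right)\right)\right)\right) = 26 \left(0 - \frac{23}{3}\right) = 26 \left(- \frac{23}{3}\right) = - \frac{598}{3}$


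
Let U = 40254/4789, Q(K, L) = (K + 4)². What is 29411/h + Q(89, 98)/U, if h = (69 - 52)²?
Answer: 4384769341/3877802 ≈ 1130.7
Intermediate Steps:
Q(K, L) = (4 + K)²
U = 40254/4789 (U = 40254*(1/4789) = 40254/4789 ≈ 8.4055)
h = 289 (h = 17² = 289)
29411/h + Q(89, 98)/U = 29411/289 + (4 + 89)²/(40254/4789) = 29411*(1/289) + 93²*(4789/40254) = 29411/289 + 8649*(4789/40254) = 29411/289 + 13806687/13418 = 4384769341/3877802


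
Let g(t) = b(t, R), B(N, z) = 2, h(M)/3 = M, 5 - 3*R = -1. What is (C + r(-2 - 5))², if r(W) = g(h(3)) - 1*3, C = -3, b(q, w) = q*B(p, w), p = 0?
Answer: 144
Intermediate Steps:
R = 2 (R = 5/3 - ⅓*(-1) = 5/3 + ⅓ = 2)
h(M) = 3*M
b(q, w) = 2*q (b(q, w) = q*2 = 2*q)
g(t) = 2*t
r(W) = 15 (r(W) = 2*(3*3) - 1*3 = 2*9 - 3 = 18 - 3 = 15)
(C + r(-2 - 5))² = (-3 + 15)² = 12² = 144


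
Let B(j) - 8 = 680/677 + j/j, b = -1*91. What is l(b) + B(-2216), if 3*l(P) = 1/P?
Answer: 1848352/184821 ≈ 10.001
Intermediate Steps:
b = -91
l(P) = 1/(3*P)
B(j) = 6773/677 (B(j) = 8 + (680/677 + j/j) = 8 + (680*(1/677) + 1) = 8 + (680/677 + 1) = 8 + 1357/677 = 6773/677)
l(b) + B(-2216) = (⅓)/(-91) + 6773/677 = (⅓)*(-1/91) + 6773/677 = -1/273 + 6773/677 = 1848352/184821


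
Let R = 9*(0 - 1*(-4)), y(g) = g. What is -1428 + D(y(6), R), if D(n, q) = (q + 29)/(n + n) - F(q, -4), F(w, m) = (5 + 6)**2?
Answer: -18523/12 ≈ -1543.6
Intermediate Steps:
R = 36 (R = 9*(0 + 4) = 9*4 = 36)
F(w, m) = 121 (F(w, m) = 11**2 = 121)
D(n, q) = -121 + (29 + q)/(2*n) (D(n, q) = (q + 29)/(n + n) - 1*121 = (29 + q)/((2*n)) - 121 = (29 + q)*(1/(2*n)) - 121 = (29 + q)/(2*n) - 121 = -121 + (29 + q)/(2*n))
-1428 + D(y(6), R) = -1428 + (1/2)*(29 + 36 - 242*6)/6 = -1428 + (1/2)*(1/6)*(29 + 36 - 1452) = -1428 + (1/2)*(1/6)*(-1387) = -1428 - 1387/12 = -18523/12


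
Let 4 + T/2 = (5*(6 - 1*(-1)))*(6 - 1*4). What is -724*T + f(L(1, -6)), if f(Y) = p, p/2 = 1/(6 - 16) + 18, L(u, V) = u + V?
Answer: -477661/5 ≈ -95532.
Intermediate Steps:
L(u, V) = V + u
p = 179/5 (p = 2*(1/(6 - 16) + 18) = 2*(1/(-10) + 18) = 2*(-⅒ + 18) = 2*(179/10) = 179/5 ≈ 35.800)
T = 132 (T = -8 + 2*((5*(6 - 1*(-1)))*(6 - 1*4)) = -8 + 2*((5*(6 + 1))*(6 - 4)) = -8 + 2*((5*7)*2) = -8 + 2*(35*2) = -8 + 2*70 = -8 + 140 = 132)
f(Y) = 179/5
-724*T + f(L(1, -6)) = -724*132 + 179/5 = -95568 + 179/5 = -477661/5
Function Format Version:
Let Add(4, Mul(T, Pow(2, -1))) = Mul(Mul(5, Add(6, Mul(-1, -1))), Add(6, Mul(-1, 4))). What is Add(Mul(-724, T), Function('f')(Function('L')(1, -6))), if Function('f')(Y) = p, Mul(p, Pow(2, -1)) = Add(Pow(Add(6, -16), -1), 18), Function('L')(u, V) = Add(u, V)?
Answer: Rational(-477661, 5) ≈ -95532.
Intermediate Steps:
Function('L')(u, V) = Add(V, u)
p = Rational(179, 5) (p = Mul(2, Add(Pow(Add(6, -16), -1), 18)) = Mul(2, Add(Pow(-10, -1), 18)) = Mul(2, Add(Rational(-1, 10), 18)) = Mul(2, Rational(179, 10)) = Rational(179, 5) ≈ 35.800)
T = 132 (T = Add(-8, Mul(2, Mul(Mul(5, Add(6, Mul(-1, -1))), Add(6, Mul(-1, 4))))) = Add(-8, Mul(2, Mul(Mul(5, Add(6, 1)), Add(6, -4)))) = Add(-8, Mul(2, Mul(Mul(5, 7), 2))) = Add(-8, Mul(2, Mul(35, 2))) = Add(-8, Mul(2, 70)) = Add(-8, 140) = 132)
Function('f')(Y) = Rational(179, 5)
Add(Mul(-724, T), Function('f')(Function('L')(1, -6))) = Add(Mul(-724, 132), Rational(179, 5)) = Add(-95568, Rational(179, 5)) = Rational(-477661, 5)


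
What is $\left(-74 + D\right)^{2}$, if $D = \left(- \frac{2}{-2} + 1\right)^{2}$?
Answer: $4900$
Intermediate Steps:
$D = 4$ ($D = \left(\left(-2\right) \left(- \frac{1}{2}\right) + 1\right)^{2} = \left(1 + 1\right)^{2} = 2^{2} = 4$)
$\left(-74 + D\right)^{2} = \left(-74 + 4\right)^{2} = \left(-70\right)^{2} = 4900$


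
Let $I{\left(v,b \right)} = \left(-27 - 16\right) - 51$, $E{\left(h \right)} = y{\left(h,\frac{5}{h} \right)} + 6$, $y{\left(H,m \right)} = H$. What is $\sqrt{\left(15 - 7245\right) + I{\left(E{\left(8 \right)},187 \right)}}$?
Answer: $2 i \sqrt{1831} \approx 85.58 i$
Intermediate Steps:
$E{\left(h \right)} = 6 + h$ ($E{\left(h \right)} = h + 6 = 6 + h$)
$I{\left(v,b \right)} = -94$ ($I{\left(v,b \right)} = -43 - 51 = -94$)
$\sqrt{\left(15 - 7245\right) + I{\left(E{\left(8 \right)},187 \right)}} = \sqrt{\left(15 - 7245\right) - 94} = \sqrt{-7230 - 94} = \sqrt{-7324} = 2 i \sqrt{1831}$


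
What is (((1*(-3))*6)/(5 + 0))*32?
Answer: -576/5 ≈ -115.20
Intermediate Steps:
(((1*(-3))*6)/(5 + 0))*32 = ((-3*6)/5)*32 = ((1/5)*(-18))*32 = -18/5*32 = -576/5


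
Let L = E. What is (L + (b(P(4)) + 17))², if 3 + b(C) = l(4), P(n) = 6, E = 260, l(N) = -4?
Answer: 72900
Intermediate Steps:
L = 260
b(C) = -7 (b(C) = -3 - 4 = -7)
(L + (b(P(4)) + 17))² = (260 + (-7 + 17))² = (260 + 10)² = 270² = 72900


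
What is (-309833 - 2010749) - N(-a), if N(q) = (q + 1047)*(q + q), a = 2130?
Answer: -6934162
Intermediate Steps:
N(q) = 2*q*(1047 + q) (N(q) = (1047 + q)*(2*q) = 2*q*(1047 + q))
(-309833 - 2010749) - N(-a) = (-309833 - 2010749) - 2*(-1*2130)*(1047 - 1*2130) = -2320582 - 2*(-2130)*(1047 - 2130) = -2320582 - 2*(-2130)*(-1083) = -2320582 - 1*4613580 = -2320582 - 4613580 = -6934162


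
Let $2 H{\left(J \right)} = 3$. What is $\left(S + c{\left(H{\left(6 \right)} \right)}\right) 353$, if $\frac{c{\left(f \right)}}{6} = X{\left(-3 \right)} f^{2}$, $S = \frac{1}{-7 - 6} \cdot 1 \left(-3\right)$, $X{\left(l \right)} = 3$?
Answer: $\frac{373827}{26} \approx 14378.0$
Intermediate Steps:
$H{\left(J \right)} = \frac{3}{2}$ ($H{\left(J \right)} = \frac{1}{2} \cdot 3 = \frac{3}{2}$)
$S = \frac{3}{13}$ ($S = \frac{1}{-13} \cdot 1 \left(-3\right) = \left(- \frac{1}{13}\right) 1 \left(-3\right) = \left(- \frac{1}{13}\right) \left(-3\right) = \frac{3}{13} \approx 0.23077$)
$c{\left(f \right)} = 18 f^{2}$ ($c{\left(f \right)} = 6 \cdot 3 f^{2} = 18 f^{2}$)
$\left(S + c{\left(H{\left(6 \right)} \right)}\right) 353 = \left(\frac{3}{13} + 18 \left(\frac{3}{2}\right)^{2}\right) 353 = \left(\frac{3}{13} + 18 \cdot \frac{9}{4}\right) 353 = \left(\frac{3}{13} + \frac{81}{2}\right) 353 = \frac{1059}{26} \cdot 353 = \frac{373827}{26}$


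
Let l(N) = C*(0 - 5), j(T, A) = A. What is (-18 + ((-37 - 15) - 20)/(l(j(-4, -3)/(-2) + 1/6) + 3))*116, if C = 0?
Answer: -4872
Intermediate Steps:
l(N) = 0 (l(N) = 0*(0 - 5) = 0*(-5) = 0)
(-18 + ((-37 - 15) - 20)/(l(j(-4, -3)/(-2) + 1/6) + 3))*116 = (-18 + ((-37 - 15) - 20)/(0 + 3))*116 = (-18 + (-52 - 20)/3)*116 = (-18 - 72*⅓)*116 = (-18 - 24)*116 = -42*116 = -4872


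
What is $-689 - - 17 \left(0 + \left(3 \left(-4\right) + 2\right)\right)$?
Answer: $-859$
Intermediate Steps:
$-689 - - 17 \left(0 + \left(3 \left(-4\right) + 2\right)\right) = -689 - - 17 \left(0 + \left(-12 + 2\right)\right) = -689 - - 17 \left(0 - 10\right) = -689 - \left(-17\right) \left(-10\right) = -689 - 170 = -859$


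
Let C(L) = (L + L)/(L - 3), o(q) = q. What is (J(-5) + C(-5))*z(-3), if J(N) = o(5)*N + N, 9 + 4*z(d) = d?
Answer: 345/4 ≈ 86.250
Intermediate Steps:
z(d) = -9/4 + d/4
C(L) = 2*L/(-3 + L) (C(L) = (2*L)/(-3 + L) = 2*L/(-3 + L))
J(N) = 6*N (J(N) = 5*N + N = 6*N)
(J(-5) + C(-5))*z(-3) = (6*(-5) + 2*(-5)/(-3 - 5))*(-9/4 + (1/4)*(-3)) = (-30 + 2*(-5)/(-8))*(-9/4 - 3/4) = (-30 + 2*(-5)*(-1/8))*(-3) = (-30 + 5/4)*(-3) = -115/4*(-3) = 345/4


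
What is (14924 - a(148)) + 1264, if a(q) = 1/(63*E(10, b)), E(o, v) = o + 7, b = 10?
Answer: 17337347/1071 ≈ 16188.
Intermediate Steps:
E(o, v) = 7 + o
a(q) = 1/1071 (a(q) = 1/(63*(7 + 10)) = (1/63)/17 = (1/63)*(1/17) = 1/1071)
(14924 - a(148)) + 1264 = (14924 - 1*1/1071) + 1264 = (14924 - 1/1071) + 1264 = 15983603/1071 + 1264 = 17337347/1071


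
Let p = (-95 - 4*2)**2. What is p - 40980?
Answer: -30371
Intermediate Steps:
p = 10609 (p = (-95 - 8)**2 = (-103)**2 = 10609)
p - 40980 = 10609 - 40980 = -30371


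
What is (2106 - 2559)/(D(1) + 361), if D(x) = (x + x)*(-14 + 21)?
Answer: -151/125 ≈ -1.2080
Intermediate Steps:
D(x) = 14*x (D(x) = (2*x)*7 = 14*x)
(2106 - 2559)/(D(1) + 361) = (2106 - 2559)/(14*1 + 361) = -453/(14 + 361) = -453/375 = -453*1/375 = -151/125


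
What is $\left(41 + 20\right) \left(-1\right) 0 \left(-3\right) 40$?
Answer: $0$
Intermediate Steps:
$\left(41 + 20\right) \left(-1\right) 0 \left(-3\right) 40 = 61 \cdot 0 \left(-3\right) 40 = 61 \cdot 0 \cdot 40 = 0 \cdot 40 = 0$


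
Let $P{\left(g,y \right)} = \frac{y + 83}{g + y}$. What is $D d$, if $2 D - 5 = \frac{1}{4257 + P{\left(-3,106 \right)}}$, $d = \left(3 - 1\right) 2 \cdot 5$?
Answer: $\frac{2193403}{43866} \approx 50.002$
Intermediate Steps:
$P{\left(g,y \right)} = \frac{83 + y}{g + y}$
$d = 20$ ($d = 2 \cdot 2 \cdot 5 = 4 \cdot 5 = 20$)
$D = \frac{2193403}{877320}$ ($D = \frac{5}{2} + \frac{1}{2 \left(4257 + \frac{83 + 106}{-3 + 106}\right)} = \frac{5}{2} + \frac{1}{2 \left(4257 + \frac{1}{103} \cdot 189\right)} = \frac{5}{2} + \frac{1}{2 \left(4257 + \frac{189}{103}\right)} = \frac{5}{2} + \frac{1}{2 \cdot \frac{438660}{103}} = \frac{5}{2} + \frac{1}{2} \cdot \frac{103}{438660} = \frac{5}{2} + \frac{103}{877320} = \frac{2193403}{877320} \approx 2.5001$)
$D d = \frac{2193403}{877320} \cdot 20 = \frac{2193403}{43866}$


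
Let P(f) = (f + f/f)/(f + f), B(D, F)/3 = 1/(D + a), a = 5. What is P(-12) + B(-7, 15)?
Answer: -25/24 ≈ -1.0417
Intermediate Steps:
B(D, F) = 3/(5 + D) (B(D, F) = 3/(D + 5) = 3/(5 + D))
P(f) = (1 + f)/(2*f) (P(f) = (f + 1)/((2*f)) = (1 + f)*(1/(2*f)) = (1 + f)/(2*f))
P(-12) + B(-7, 15) = (½)*(1 - 12)/(-12) + 3/(5 - 7) = (½)*(-1/12)*(-11) + 3/(-2) = 11/24 + 3*(-½) = 11/24 - 3/2 = -25/24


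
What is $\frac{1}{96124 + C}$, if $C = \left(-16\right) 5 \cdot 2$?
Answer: $\frac{1}{95964} \approx 1.0421 \cdot 10^{-5}$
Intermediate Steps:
$C = -160$ ($C = \left(-80\right) 2 = -160$)
$\frac{1}{96124 + C} = \frac{1}{96124 - 160} = \frac{1}{95964}$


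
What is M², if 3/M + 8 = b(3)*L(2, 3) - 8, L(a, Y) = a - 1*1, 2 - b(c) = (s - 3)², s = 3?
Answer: 9/196 ≈ 0.045918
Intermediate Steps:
b(c) = 2 (b(c) = 2 - (3 - 3)² = 2 - 1*0² = 2 - 1*0 = 2 + 0 = 2)
L(a, Y) = -1 + a (L(a, Y) = a - 1 = -1 + a)
M = -3/14 (M = 3/(-8 + (2*(-1 + 2) - 8)) = 3/(-8 + (2*1 - 8)) = 3/(-8 + (2 - 8)) = 3/(-8 - 6) = 3/(-14) = 3*(-1/14) = -3/14 ≈ -0.21429)
M² = (-3/14)² = 9/196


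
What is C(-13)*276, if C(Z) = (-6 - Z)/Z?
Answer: -1932/13 ≈ -148.62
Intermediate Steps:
C(Z) = (-6 - Z)/Z
C(-13)*276 = ((-6 - 1*(-13))/(-13))*276 = -(-6 + 13)/13*276 = -1/13*7*276 = -7/13*276 = -1932/13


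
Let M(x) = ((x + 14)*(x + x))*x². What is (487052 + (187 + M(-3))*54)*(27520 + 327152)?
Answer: 164948725728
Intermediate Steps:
M(x) = 2*x³*(14 + x) (M(x) = ((14 + x)*(2*x))*x² = (2*x*(14 + x))*x² = 2*x³*(14 + x))
(487052 + (187 + M(-3))*54)*(27520 + 327152) = (487052 + (187 + 2*(-3)³*(14 - 3))*54)*(27520 + 327152) = (487052 + (187 + 2*(-27)*11)*54)*354672 = (487052 + (187 - 594)*54)*354672 = (487052 - 407*54)*354672 = (487052 - 21978)*354672 = 465074*354672 = 164948725728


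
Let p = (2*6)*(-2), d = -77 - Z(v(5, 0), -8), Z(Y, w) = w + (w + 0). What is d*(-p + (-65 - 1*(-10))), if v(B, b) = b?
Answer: 1891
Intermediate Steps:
Z(Y, w) = 2*w (Z(Y, w) = w + w = 2*w)
d = -61 (d = -77 - 2*(-8) = -77 - 1*(-16) = -77 + 16 = -61)
p = -24 (p = 12*(-2) = -24)
d*(-p + (-65 - 1*(-10))) = -61*(-1*(-24) + (-65 - 1*(-10))) = -61*(24 + (-65 + 10)) = -61*(24 - 55) = -61*(-31) = 1891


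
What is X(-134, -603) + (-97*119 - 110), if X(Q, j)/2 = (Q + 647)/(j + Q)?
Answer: -8589287/737 ≈ -11654.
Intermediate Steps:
X(Q, j) = 2*(647 + Q)/(Q + j) (X(Q, j) = 2*((Q + 647)/(j + Q)) = 2*((647 + Q)/(Q + j)) = 2*(647 + Q)/(Q + j))
X(-134, -603) + (-97*119 - 110) = 2*(647 - 134)/(-134 - 603) + (-97*119 - 110) = 2*513/(-737) + (-11543 - 110) = 2*(-1/737)*513 - 11653 = -1026/737 - 11653 = -8589287/737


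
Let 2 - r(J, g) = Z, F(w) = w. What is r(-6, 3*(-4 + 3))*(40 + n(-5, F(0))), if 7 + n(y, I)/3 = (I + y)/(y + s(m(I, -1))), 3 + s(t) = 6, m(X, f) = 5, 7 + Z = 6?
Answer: 159/2 ≈ 79.500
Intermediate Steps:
Z = -1 (Z = -7 + 6 = -1)
r(J, g) = 3 (r(J, g) = 2 - 1*(-1) = 2 + 1 = 3)
s(t) = 3 (s(t) = -3 + 6 = 3)
n(y, I) = -21 + 3*(I + y)/(3 + y) (n(y, I) = -21 + 3*((I + y)/(y + 3)) = -21 + 3*((I + y)/(3 + y)) = -21 + 3*(I + y)/(3 + y))
r(-6, 3*(-4 + 3))*(40 + n(-5, F(0))) = 3*(40 + 3*(-21 + 0 - 6*(-5))/(3 - 5)) = 3*(40 + 3*(-21 + 0 + 30)/(-2)) = 3*(40 + 3*(-½)*9) = 3*(40 - 27/2) = 3*(53/2) = 159/2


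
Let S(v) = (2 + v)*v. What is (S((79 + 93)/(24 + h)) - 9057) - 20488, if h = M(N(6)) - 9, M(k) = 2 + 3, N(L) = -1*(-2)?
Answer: -736346/25 ≈ -29454.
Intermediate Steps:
N(L) = 2
M(k) = 5
h = -4 (h = 5 - 9 = -4)
S(v) = v*(2 + v)
(S((79 + 93)/(24 + h)) - 9057) - 20488 = (((79 + 93)/(24 - 4))*(2 + (79 + 93)/(24 - 4)) - 9057) - 20488 = ((172/20)*(2 + 172/20) - 9057) - 20488 = ((172*(1/20))*(2 + 172*(1/20)) - 9057) - 20488 = (43*(2 + 43/5)/5 - 9057) - 20488 = ((43/5)*(53/5) - 9057) - 20488 = (2279/25 - 9057) - 20488 = -224146/25 - 20488 = -736346/25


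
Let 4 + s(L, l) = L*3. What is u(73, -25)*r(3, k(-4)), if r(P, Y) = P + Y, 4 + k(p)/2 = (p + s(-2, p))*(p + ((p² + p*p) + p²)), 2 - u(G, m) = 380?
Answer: 467586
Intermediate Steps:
s(L, l) = -4 + 3*L (s(L, l) = -4 + L*3 = -4 + 3*L)
u(G, m) = -378 (u(G, m) = 2 - 1*380 = 2 - 380 = -378)
k(p) = -8 + 2*(-10 + p)*(p + 3*p²) (k(p) = -8 + 2*((p + (-4 + 3*(-2)))*(p + ((p² + p*p) + p²))) = -8 + 2*((p + (-4 - 6))*(p + ((p² + p²) + p²))) = -8 + 2*((p - 10)*(p + (2*p² + p²))) = -8 + 2*((-10 + p)*(p + 3*p²)) = -8 + 2*(-10 + p)*(p + 3*p²))
u(73, -25)*r(3, k(-4)) = -378*(3 + (-8 - 58*(-4)² - 20*(-4) + 6*(-4)³)) = -378*(3 + (-8 - 58*16 + 80 + 6*(-64))) = -378*(3 + (-8 - 928 + 80 - 384)) = -378*(3 - 1240) = -378*(-1237) = 467586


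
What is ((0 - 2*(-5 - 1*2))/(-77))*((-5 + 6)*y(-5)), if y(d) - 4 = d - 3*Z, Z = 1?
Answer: 8/11 ≈ 0.72727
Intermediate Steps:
y(d) = 1 + d (y(d) = 4 + (d - 3*1) = 4 + (d - 3) = 4 + (-3 + d) = 1 + d)
((0 - 2*(-5 - 1*2))/(-77))*((-5 + 6)*y(-5)) = ((0 - 2*(-5 - 1*2))/(-77))*((-5 + 6)*(1 - 5)) = (-(0 - 2*(-5 - 2))/77)*(1*(-4)) = -(0 - 2*(-7))/77*(-4) = -(0 + 14)/77*(-4) = -1/77*14*(-4) = -2/11*(-4) = 8/11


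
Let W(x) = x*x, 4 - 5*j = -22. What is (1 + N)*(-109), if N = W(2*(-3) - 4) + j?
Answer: -57879/5 ≈ -11576.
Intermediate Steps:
j = 26/5 (j = ⅘ - ⅕*(-22) = ⅘ + 22/5 = 26/5 ≈ 5.2000)
W(x) = x²
N = 526/5 (N = (2*(-3) - 4)² + 26/5 = (-6 - 4)² + 26/5 = (-10)² + 26/5 = 100 + 26/5 = 526/5 ≈ 105.20)
(1 + N)*(-109) = (1 + 526/5)*(-109) = (531/5)*(-109) = -57879/5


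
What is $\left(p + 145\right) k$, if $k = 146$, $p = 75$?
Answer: $32120$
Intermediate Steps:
$\left(p + 145\right) k = \left(75 + 145\right) 146 = 220 \cdot 146 = 32120$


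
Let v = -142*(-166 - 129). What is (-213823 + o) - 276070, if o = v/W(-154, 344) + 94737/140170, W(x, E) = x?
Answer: -5290387805271/10793090 ≈ -4.9016e+5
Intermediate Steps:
v = 41890 (v = -142*(-295) = 41890)
o = -2928565901/10793090 (o = 41890/(-154) + 94737/140170 = 41890*(-1/154) + 94737*(1/140170) = -20945/77 + 94737/140170 = -2928565901/10793090 ≈ -271.34)
(-213823 + o) - 276070 = (-213823 - 2928565901/10793090) - 276070 = -2310739448971/10793090 - 276070 = -5290387805271/10793090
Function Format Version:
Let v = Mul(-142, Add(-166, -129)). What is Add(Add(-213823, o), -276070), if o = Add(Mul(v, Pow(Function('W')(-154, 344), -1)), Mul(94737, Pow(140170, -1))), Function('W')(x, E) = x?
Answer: Rational(-5290387805271, 10793090) ≈ -4.9016e+5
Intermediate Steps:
v = 41890 (v = Mul(-142, -295) = 41890)
o = Rational(-2928565901, 10793090) (o = Add(Mul(41890, Pow(-154, -1)), Mul(94737, Pow(140170, -1))) = Add(Mul(41890, Rational(-1, 154)), Mul(94737, Rational(1, 140170))) = Add(Rational(-20945, 77), Rational(94737, 140170)) = Rational(-2928565901, 10793090) ≈ -271.34)
Add(Add(-213823, o), -276070) = Add(Add(-213823, Rational(-2928565901, 10793090)), -276070) = Add(Rational(-2310739448971, 10793090), -276070) = Rational(-5290387805271, 10793090)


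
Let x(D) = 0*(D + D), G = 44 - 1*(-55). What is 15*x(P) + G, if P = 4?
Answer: 99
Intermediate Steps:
G = 99 (G = 44 + 55 = 99)
x(D) = 0 (x(D) = 0*(2*D) = 0)
15*x(P) + G = 15*0 + 99 = 0 + 99 = 99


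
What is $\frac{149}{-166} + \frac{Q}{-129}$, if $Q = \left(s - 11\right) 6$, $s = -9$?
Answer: $\frac{233}{7138} \approx 0.032642$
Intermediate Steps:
$Q = -120$ ($Q = \left(-9 - 11\right) 6 = \left(-20\right) 6 = -120$)
$\frac{149}{-166} + \frac{Q}{-129} = \frac{149}{-166} - \frac{120}{-129} = 149 \left(- \frac{1}{166}\right) - - \frac{40}{43} = - \frac{149}{166} + \frac{40}{43} = \frac{233}{7138}$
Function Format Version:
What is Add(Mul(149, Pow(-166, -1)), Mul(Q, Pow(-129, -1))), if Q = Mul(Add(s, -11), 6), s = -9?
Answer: Rational(233, 7138) ≈ 0.032642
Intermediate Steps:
Q = -120 (Q = Mul(Add(-9, -11), 6) = Mul(-20, 6) = -120)
Add(Mul(149, Pow(-166, -1)), Mul(Q, Pow(-129, -1))) = Add(Mul(149, Pow(-166, -1)), Mul(-120, Pow(-129, -1))) = Add(Mul(149, Rational(-1, 166)), Mul(-120, Rational(-1, 129))) = Add(Rational(-149, 166), Rational(40, 43)) = Rational(233, 7138)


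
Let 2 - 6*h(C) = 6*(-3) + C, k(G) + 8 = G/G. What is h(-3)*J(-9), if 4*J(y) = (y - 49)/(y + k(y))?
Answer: 667/192 ≈ 3.4740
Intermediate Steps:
k(G) = -7 (k(G) = -8 + G/G = -8 + 1 = -7)
J(y) = (-49 + y)/(4*(-7 + y)) (J(y) = ((y - 49)/(y - 7))/4 = ((-49 + y)/(-7 + y))/4 = (-49 + y)/(4*(-7 + y)))
h(C) = 10/3 - C/6 (h(C) = ⅓ - (6*(-3) + C)/6 = ⅓ - (-18 + C)/6 = ⅓ + (3 - C/6) = 10/3 - C/6)
h(-3)*J(-9) = (10/3 - ⅙*(-3))*((-49 - 9)/(4*(-7 - 9))) = (10/3 + ½)*((¼)*(-58)/(-16)) = 23*((¼)*(-1/16)*(-58))/6 = (23/6)*(29/32) = 667/192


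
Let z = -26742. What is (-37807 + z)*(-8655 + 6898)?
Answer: 113412593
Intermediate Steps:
(-37807 + z)*(-8655 + 6898) = (-37807 - 26742)*(-8655 + 6898) = -64549*(-1757) = 113412593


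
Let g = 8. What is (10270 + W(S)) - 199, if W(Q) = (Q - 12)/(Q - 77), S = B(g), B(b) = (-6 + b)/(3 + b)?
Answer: 130925/13 ≈ 10071.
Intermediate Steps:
B(b) = (-6 + b)/(3 + b)
S = 2/11 (S = (-6 + 8)/(3 + 8) = 2/11 ≈ 0.18182)
W(Q) = (-12 + Q)/(-77 + Q)
(10270 + W(S)) - 199 = (10270 + (-12 + 2/11)/(-77 + 2/11)) - 199 = (10270 - 130/11/(-845/11)) - 199 = (10270 - 11/845*(-130/11)) - 199 = (10270 + 2/13) - 199 = 133512/13 - 199 = 130925/13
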